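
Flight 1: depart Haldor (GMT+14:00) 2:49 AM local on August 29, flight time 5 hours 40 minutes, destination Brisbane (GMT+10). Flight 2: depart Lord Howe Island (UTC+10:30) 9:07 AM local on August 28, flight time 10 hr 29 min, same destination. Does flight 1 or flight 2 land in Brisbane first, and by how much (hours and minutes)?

Flight 1 in UTC: 2:49 AM − 14:00 = 12:49 PM on Aug 28.
+5 hours and 40 minutes → arrive 6:29 PM UTC on Aug 28.
Flight 2 in UTC: 9:07 AM − 10:30 = 10:37 PM on Aug 27.
+10 hours and 29 minutes → arrive 9:06 AM UTC on Aug 28.
Flight 2 lands earlier by 9 hours 23 minutes.

the second, by 9 hours 23 minutes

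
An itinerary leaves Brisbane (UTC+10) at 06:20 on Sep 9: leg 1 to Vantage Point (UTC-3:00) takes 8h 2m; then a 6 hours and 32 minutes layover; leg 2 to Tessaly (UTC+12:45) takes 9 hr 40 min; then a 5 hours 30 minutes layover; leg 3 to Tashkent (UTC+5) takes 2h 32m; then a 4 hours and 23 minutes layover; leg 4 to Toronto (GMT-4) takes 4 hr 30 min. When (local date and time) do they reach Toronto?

Convert departure to UTC: 06:20 − 10:00 = 20:20 UTC on Sep 8.
Add 8 hours and 2 minutes leg 1 → 04:22 UTC (Sep 9).
Add 6 hours 32 minutes layover in Vantage Point → 10:54 UTC.
Add 9 hours and 40 minutes leg 2 → 20:34 UTC.
Add 5 hours and 30 minutes layover in Tessaly → 02:04 UTC (Sep 10).
Add 2 hours and 32 minutes leg 3 → 04:36 UTC.
Add 4 hours 23 minutes layover in Tashkent → 08:59 UTC.
Add 4 hours 30 minutes leg 4 → 13:29 UTC.
Toronto is UTC−4:00, so local arrival = 13:29 − 4:00 = 09:29 on Sep 10.

09:29 on September 10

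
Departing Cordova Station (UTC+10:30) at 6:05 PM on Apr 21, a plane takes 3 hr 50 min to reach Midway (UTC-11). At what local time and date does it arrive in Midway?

12:25 AM on April 21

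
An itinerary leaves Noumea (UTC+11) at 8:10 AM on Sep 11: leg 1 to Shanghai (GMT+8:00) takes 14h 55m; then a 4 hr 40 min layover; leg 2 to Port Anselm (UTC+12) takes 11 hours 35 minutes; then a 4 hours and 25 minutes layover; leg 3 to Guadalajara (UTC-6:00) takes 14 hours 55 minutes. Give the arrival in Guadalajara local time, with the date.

5:40 PM on Sep 12

Convert departure to UTC: 8:10 AM − 11:00 = 9:10 PM UTC on Sep 10.
Add 14 hours 55 minutes leg 1 → 12:05 PM UTC (Sep 11).
Add 4 hours 40 minutes layover in Shanghai → 4:45 PM UTC.
Add 11 hours 35 minutes leg 2 → 4:20 AM UTC (Sep 12).
Add 4 hours 25 minutes layover in Port Anselm → 8:45 AM UTC.
Add 14 hours 55 minutes leg 3 → 11:40 PM UTC.
Guadalajara is UTC−6:00, so local arrival = 11:40 PM − 6:00 = 5:40 PM on Sep 12.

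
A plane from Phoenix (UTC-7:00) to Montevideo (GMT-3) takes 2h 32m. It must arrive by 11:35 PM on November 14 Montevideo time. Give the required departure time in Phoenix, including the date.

5:03 PM on November 14

Target arrival in UTC: 11:35 PM + 3:00 = 2:35 AM on Nov 15.
Subtract 2 hours and 32 minutes → departure 12:03 AM UTC on Nov 15.
Phoenix is UTC−7:00: 12:03 AM − 7:00 = 5:03 PM on Nov 14.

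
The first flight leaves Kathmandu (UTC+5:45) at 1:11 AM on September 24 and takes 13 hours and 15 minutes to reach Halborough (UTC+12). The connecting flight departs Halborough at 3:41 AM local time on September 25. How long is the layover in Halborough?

Convert departure to UTC: 1:11 AM − 5:45 = 7:26 PM UTC on Sep 23.
Add 13 hours and 15 minutes flight time → 8:41 AM UTC (Sep 24).
Halborough is UTC+12:00, so local arrival = 8:41 AM + 12:00 = 8:41 PM on Sep 24.
Layover = 3:41 AM − 8:41 PM (+1 day) = 7 hours.

7 hours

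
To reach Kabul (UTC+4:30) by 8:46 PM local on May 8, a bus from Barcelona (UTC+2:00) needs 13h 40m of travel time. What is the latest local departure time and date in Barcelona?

4:36 AM on May 8

Target arrival in UTC: 8:46 PM − 4:30 = 4:16 PM on May 8.
Subtract 13 hours and 40 minutes → departure 2:36 AM UTC on May 8.
Barcelona is UTC+2:00: 2:36 AM + 2:00 = 4:36 AM on May 8.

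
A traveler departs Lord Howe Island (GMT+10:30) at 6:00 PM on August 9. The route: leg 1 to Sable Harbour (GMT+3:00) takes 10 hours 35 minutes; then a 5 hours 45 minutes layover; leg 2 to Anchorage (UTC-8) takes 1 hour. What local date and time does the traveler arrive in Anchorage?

Convert departure to UTC: 6:00 PM − 10:30 = 7:30 AM UTC on Aug 9.
Add 10 hours and 35 minutes leg 1 → 6:05 PM UTC.
Add 5 hours and 45 minutes layover in Sable Harbour → 11:50 PM UTC.
Add 1 hour leg 2 → 12:50 AM UTC (Aug 10).
Anchorage is UTC−8:00, so local arrival = 12:50 AM − 8:00 = 4:50 PM on Aug 9.

4:50 PM on August 9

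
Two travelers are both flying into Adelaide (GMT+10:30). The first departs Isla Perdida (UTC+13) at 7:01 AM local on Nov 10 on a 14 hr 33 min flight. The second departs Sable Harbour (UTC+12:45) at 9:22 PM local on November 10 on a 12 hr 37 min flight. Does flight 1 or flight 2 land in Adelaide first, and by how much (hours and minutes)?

the first, by 12 hours 40 minutes

Flight 1 in UTC: 7:01 AM − 13:00 = 6:01 PM on Nov 9.
+14 hours 33 minutes → arrive 8:34 AM UTC on Nov 10.
Flight 2 in UTC: 9:22 PM − 12:45 = 8:37 AM on Nov 10.
+12 hours 37 minutes → arrive 9:14 PM UTC on Nov 10.
Flight 1 lands earlier by 12 hours 40 minutes.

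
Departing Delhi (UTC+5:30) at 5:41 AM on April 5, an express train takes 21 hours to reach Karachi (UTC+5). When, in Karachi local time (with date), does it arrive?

Convert departure to UTC: 5:41 AM − 5:30 = 12:11 AM UTC on Apr 5.
Add 21 hours travel time → 9:11 PM UTC.
Karachi is UTC+5:00, so local arrival = 9:11 PM + 5:00 = 2:11 AM on Apr 6.

2:11 AM on Apr 6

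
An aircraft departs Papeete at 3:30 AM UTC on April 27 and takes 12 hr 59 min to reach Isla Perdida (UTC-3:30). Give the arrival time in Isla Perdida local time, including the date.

12:59 PM on April 27

Departure is given in UTC: 3:30 AM on Apr 27.
Add 12 hours 59 minutes → 4:29 PM UTC.
Isla Perdida is UTC−3:30: 4:29 PM − 3:30 = 12:59 PM on Apr 27.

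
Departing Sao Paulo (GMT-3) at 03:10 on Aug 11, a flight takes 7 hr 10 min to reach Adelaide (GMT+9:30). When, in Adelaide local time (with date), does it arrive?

Convert departure to UTC: 03:10 + 3:00 = 06:10 UTC on Aug 11.
Add 7 hours and 10 minutes travel time → 13:20 UTC.
Adelaide is UTC+9:30, so local arrival = 13:20 + 9:30 = 22:50 on Aug 11.

22:50 on Aug 11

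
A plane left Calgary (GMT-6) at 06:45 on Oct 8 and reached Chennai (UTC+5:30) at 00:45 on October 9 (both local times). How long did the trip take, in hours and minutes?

Chennai is 11:30 ahead of Calgary.
Clock-face elapsed time (ignoring zones) is 18 hours.
Actual elapsed = 18 hours − 11:30 = 6 hours 30 minutes.

6 hours 30 minutes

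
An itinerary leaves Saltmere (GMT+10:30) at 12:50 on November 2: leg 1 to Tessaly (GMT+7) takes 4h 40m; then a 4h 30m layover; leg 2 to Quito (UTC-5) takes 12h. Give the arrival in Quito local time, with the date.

18:30 on November 2

Convert departure to UTC: 12:50 − 10:30 = 02:20 UTC on Nov 2.
Add 4 hours 40 minutes leg 1 → 07:00 UTC.
Add 4 hours 30 minutes layover in Tessaly → 11:30 UTC.
Add 12 hours leg 2 → 23:30 UTC.
Quito is UTC−5:00, so local arrival = 23:30 − 5:00 = 18:30 on Nov 2.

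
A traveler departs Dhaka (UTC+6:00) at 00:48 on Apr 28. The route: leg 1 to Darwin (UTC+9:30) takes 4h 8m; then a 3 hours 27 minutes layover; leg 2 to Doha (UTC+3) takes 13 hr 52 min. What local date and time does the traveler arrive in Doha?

Convert departure to UTC: 00:48 − 6:00 = 18:48 UTC on Apr 27.
Add 4 hours 8 minutes leg 1 → 22:56 UTC.
Add 3 hours and 27 minutes layover in Darwin → 02:23 UTC (Apr 28).
Add 13 hours 52 minutes leg 2 → 16:15 UTC.
Doha is UTC+3:00, so local arrival = 16:15 + 3:00 = 19:15 on Apr 28.

19:15 on Apr 28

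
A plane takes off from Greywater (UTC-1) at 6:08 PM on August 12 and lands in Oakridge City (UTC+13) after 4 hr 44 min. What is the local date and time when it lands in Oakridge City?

12:52 PM on August 13

Convert departure to UTC: 6:08 PM + 1:00 = 7:08 PM UTC on Aug 12.
Add 4 hours 44 minutes travel time → 11:52 PM UTC.
Oakridge City is UTC+13:00, so local arrival = 11:52 PM + 13:00 = 12:52 PM on Aug 13.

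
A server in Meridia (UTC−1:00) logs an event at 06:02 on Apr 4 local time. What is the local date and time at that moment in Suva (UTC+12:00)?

In UTC: 06:02 + 1:00 = 07:02 on Apr 4.
Suva is UTC+12:00: 07:02 + 12:00 = 19:02 on Apr 4.

19:02 on Apr 4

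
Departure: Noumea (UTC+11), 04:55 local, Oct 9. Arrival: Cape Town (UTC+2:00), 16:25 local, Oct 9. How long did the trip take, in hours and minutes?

20 hours 30 minutes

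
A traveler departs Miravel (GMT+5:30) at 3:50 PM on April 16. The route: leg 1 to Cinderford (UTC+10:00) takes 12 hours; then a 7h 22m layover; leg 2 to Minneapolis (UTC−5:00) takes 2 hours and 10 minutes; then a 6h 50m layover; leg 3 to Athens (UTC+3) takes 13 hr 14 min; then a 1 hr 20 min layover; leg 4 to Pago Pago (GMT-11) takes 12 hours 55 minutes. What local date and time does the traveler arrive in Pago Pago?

Convert departure to UTC: 3:50 PM − 5:30 = 10:20 AM UTC on Apr 16.
Add 12 hours leg 1 → 10:20 PM UTC.
Add 7 hours and 22 minutes layover in Cinderford → 5:42 AM UTC (Apr 17).
Add 2 hours and 10 minutes leg 2 → 7:52 AM UTC.
Add 6 hours 50 minutes layover in Minneapolis → 2:42 PM UTC.
Add 13 hours 14 minutes leg 3 → 3:56 AM UTC (Apr 18).
Add 1 hour 20 minutes layover in Athens → 5:16 AM UTC.
Add 12 hours 55 minutes leg 4 → 6:11 PM UTC.
Pago Pago is UTC−11:00, so local arrival = 6:11 PM − 11:00 = 7:11 AM on Apr 18.

7:11 AM on April 18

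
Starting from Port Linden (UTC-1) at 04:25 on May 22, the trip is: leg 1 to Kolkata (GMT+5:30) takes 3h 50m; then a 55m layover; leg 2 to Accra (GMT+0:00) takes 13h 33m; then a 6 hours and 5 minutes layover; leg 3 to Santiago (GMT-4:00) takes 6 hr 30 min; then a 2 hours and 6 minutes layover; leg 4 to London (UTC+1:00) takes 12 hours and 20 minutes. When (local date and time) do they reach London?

Convert departure to UTC: 04:25 + 1:00 = 05:25 UTC on May 22.
Add 3 hours and 50 minutes leg 1 → 09:15 UTC.
Add 55 minutes layover in Kolkata → 10:10 UTC.
Add 13 hours 33 minutes leg 2 → 23:43 UTC.
Add 6 hours and 5 minutes layover in Accra → 05:48 UTC (May 23).
Add 6 hours and 30 minutes leg 3 → 12:18 UTC.
Add 2 hours 6 minutes layover in Santiago → 14:24 UTC.
Add 12 hours 20 minutes leg 4 → 02:44 UTC (May 24).
London is UTC+1:00, so local arrival = 02:44 + 1:00 = 03:44 on May 24.

03:44 on May 24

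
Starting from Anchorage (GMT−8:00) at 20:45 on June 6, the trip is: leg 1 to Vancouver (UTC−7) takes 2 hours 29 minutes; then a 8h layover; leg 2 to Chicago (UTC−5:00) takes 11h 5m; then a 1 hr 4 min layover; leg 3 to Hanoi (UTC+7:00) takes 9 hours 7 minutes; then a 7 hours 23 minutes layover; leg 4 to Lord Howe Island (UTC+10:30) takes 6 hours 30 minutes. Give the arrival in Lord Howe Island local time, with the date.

Convert departure to UTC: 20:45 + 8:00 = 04:45 UTC on Jun 7.
Add 2 hours 29 minutes leg 1 → 07:14 UTC.
Add 8 hours layover in Vancouver → 15:14 UTC.
Add 11 hours 5 minutes leg 2 → 02:19 UTC (Jun 8).
Add 1 hour and 4 minutes layover in Chicago → 03:23 UTC.
Add 9 hours and 7 minutes leg 3 → 12:30 UTC.
Add 7 hours and 23 minutes layover in Hanoi → 19:53 UTC.
Add 6 hours 30 minutes leg 4 → 02:23 UTC (Jun 9).
Lord Howe Island is UTC+10:30, so local arrival = 02:23 + 10:30 = 12:53 on Jun 9.

12:53 on June 9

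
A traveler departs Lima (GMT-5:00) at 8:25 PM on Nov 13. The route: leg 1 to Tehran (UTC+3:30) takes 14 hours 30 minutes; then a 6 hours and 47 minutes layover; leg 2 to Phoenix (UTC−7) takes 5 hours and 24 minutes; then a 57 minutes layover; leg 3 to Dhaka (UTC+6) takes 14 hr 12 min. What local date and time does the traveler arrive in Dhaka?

Convert departure to UTC: 8:25 PM + 5:00 = 1:25 AM UTC on Nov 14.
Add 14 hours and 30 minutes leg 1 → 3:55 PM UTC.
Add 6 hours 47 minutes layover in Tehran → 10:42 PM UTC.
Add 5 hours 24 minutes leg 2 → 4:06 AM UTC (Nov 15).
Add 57 minutes layover in Phoenix → 5:03 AM UTC.
Add 14 hours 12 minutes leg 3 → 7:15 PM UTC.
Dhaka is UTC+6:00, so local arrival = 7:15 PM + 6:00 = 1:15 AM on Nov 16.

1:15 AM on Nov 16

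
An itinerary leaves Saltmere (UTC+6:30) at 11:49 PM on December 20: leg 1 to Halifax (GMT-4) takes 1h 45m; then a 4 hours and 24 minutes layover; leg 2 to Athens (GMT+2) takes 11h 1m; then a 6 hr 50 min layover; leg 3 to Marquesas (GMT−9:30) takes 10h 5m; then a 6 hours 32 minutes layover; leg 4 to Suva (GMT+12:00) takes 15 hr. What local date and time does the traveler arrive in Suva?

Convert departure to UTC: 11:49 PM − 6:30 = 5:19 PM UTC on Dec 20.
Add 1 hour 45 minutes leg 1 → 7:04 PM UTC.
Add 4 hours and 24 minutes layover in Halifax → 11:28 PM UTC.
Add 11 hours 1 minute leg 2 → 10:29 AM UTC (Dec 21).
Add 6 hours 50 minutes layover in Athens → 5:19 PM UTC.
Add 10 hours and 5 minutes leg 3 → 3:24 AM UTC (Dec 22).
Add 6 hours and 32 minutes layover in Marquesas → 9:56 AM UTC.
Add 15 hours leg 4 → 12:56 AM UTC (Dec 23).
Suva is UTC+12:00, so local arrival = 12:56 AM + 12:00 = 12:56 PM on Dec 23.

12:56 PM on December 23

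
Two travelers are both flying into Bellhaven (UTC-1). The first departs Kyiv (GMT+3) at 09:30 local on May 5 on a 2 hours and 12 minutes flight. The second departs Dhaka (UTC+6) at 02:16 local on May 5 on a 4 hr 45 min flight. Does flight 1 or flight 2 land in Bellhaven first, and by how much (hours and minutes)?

Flight 1 in UTC: 09:30 − 3:00 = 06:30 on May 5.
+2 hours and 12 minutes → arrive 08:42 UTC on May 5.
Flight 2 in UTC: 02:16 − 6:00 = 20:16 on May 4.
+4 hours 45 minutes → arrive 01:01 UTC on May 5.
Flight 2 lands earlier by 7 hours 41 minutes.

the second, by 7 hours 41 minutes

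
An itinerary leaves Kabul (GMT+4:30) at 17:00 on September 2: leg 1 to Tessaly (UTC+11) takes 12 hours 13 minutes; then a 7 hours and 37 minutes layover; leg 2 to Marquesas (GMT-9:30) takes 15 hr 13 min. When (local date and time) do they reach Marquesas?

14:03 on September 3

Convert departure to UTC: 17:00 − 4:30 = 12:30 UTC on Sep 2.
Add 12 hours 13 minutes leg 1 → 00:43 UTC (Sep 3).
Add 7 hours 37 minutes layover in Tessaly → 08:20 UTC.
Add 15 hours and 13 minutes leg 2 → 23:33 UTC.
Marquesas is UTC−9:30, so local arrival = 23:33 − 9:30 = 14:03 on Sep 3.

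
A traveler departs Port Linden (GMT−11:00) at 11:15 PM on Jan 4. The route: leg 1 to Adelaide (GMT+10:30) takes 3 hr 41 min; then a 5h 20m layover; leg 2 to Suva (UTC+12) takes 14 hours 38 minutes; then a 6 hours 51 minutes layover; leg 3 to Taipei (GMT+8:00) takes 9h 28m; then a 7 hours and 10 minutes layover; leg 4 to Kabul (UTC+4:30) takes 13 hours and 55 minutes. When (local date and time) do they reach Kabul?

3:48 AM on Jan 8

Convert departure to UTC: 11:15 PM + 11:00 = 10:15 AM UTC on Jan 5.
Add 3 hours 41 minutes leg 1 → 1:56 PM UTC.
Add 5 hours 20 minutes layover in Adelaide → 7:16 PM UTC.
Add 14 hours and 38 minutes leg 2 → 9:54 AM UTC (Jan 6).
Add 6 hours 51 minutes layover in Suva → 4:45 PM UTC.
Add 9 hours and 28 minutes leg 3 → 2:13 AM UTC (Jan 7).
Add 7 hours 10 minutes layover in Taipei → 9:23 AM UTC.
Add 13 hours and 55 minutes leg 4 → 11:18 PM UTC.
Kabul is UTC+4:30, so local arrival = 11:18 PM + 4:30 = 3:48 AM on Jan 8.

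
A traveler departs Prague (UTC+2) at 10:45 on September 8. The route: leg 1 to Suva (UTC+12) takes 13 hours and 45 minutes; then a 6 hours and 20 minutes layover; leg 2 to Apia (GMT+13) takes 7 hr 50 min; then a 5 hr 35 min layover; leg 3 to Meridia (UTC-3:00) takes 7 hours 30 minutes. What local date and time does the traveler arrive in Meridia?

Convert departure to UTC: 10:45 − 2:00 = 08:45 UTC on Sep 8.
Add 13 hours 45 minutes leg 1 → 22:30 UTC.
Add 6 hours and 20 minutes layover in Suva → 04:50 UTC (Sep 9).
Add 7 hours and 50 minutes leg 2 → 12:40 UTC.
Add 5 hours 35 minutes layover in Apia → 18:15 UTC.
Add 7 hours 30 minutes leg 3 → 01:45 UTC (Sep 10).
Meridia is UTC−3:00, so local arrival = 01:45 − 3:00 = 22:45 on Sep 9.

22:45 on September 9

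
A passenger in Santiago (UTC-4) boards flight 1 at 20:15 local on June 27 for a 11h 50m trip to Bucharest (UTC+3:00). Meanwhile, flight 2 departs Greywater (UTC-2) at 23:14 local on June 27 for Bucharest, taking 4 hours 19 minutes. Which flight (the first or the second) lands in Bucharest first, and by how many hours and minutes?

Flight 1 in UTC: 20:15 + 4:00 = 00:15 on Jun 28.
+11 hours and 50 minutes → arrive 12:05 UTC on Jun 28.
Flight 2 in UTC: 23:14 + 2:00 = 01:14 on Jun 28.
+4 hours and 19 minutes → arrive 05:33 UTC on Jun 28.
Flight 2 lands earlier by 6 hours 32 minutes.

the second, by 6 hours 32 minutes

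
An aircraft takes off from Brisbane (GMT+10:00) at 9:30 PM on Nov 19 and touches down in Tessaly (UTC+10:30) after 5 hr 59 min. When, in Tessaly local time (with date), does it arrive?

Convert departure to UTC: 9:30 PM − 10:00 = 11:30 AM UTC on Nov 19.
Add 5 hours 59 minutes travel time → 5:29 PM UTC.
Tessaly is UTC+10:30, so local arrival = 5:29 PM + 10:30 = 3:59 AM on Nov 20.

3:59 AM on November 20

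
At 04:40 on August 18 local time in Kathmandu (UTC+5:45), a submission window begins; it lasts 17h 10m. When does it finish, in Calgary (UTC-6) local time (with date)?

Convert start to UTC: 04:40 − 5:45 = 22:55 UTC on Aug 17.
Add 17 hours and 10 minutes duration → 16:05 UTC (Aug 18).
Calgary is UTC−6:00, so local end time = 16:05 − 6:00 = 10:05 on Aug 18.

10:05 on Aug 18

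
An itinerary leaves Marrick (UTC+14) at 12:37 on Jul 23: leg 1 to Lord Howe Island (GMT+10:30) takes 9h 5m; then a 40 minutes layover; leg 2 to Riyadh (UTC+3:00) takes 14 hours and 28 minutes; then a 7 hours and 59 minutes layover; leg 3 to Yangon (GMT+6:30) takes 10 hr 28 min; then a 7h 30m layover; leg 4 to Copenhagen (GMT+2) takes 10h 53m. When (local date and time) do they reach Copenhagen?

13:40 on July 25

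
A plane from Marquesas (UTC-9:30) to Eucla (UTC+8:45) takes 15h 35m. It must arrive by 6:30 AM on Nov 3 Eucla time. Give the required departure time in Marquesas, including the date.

Target arrival in UTC: 6:30 AM − 8:45 = 9:45 PM on Nov 2.
Subtract 15 hours and 35 minutes → departure 6:10 AM UTC on Nov 2.
Marquesas is UTC−9:30: 6:10 AM − 9:30 = 8:40 PM on Nov 1.

8:40 PM on November 1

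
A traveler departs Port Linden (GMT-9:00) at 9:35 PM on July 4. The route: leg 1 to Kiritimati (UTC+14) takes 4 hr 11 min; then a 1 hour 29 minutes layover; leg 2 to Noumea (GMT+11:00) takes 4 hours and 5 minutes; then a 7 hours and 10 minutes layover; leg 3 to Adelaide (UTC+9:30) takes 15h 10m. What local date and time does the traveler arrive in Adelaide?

12:10 AM on July 7

Convert departure to UTC: 9:35 PM + 9:00 = 6:35 AM UTC on Jul 5.
Add 4 hours 11 minutes leg 1 → 10:46 AM UTC.
Add 1 hour and 29 minutes layover in Kiritimati → 12:15 PM UTC.
Add 4 hours and 5 minutes leg 2 → 4:20 PM UTC.
Add 7 hours 10 minutes layover in Noumea → 11:30 PM UTC.
Add 15 hours 10 minutes leg 3 → 2:40 PM UTC (Jul 6).
Adelaide is UTC+9:30, so local arrival = 2:40 PM + 9:30 = 12:10 AM on Jul 7.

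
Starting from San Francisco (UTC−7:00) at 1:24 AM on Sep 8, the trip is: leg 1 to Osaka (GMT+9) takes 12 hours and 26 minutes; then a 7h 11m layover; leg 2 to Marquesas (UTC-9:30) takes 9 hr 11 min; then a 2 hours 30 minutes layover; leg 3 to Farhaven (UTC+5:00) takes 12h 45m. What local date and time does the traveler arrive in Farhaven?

Convert departure to UTC: 1:24 AM + 7:00 = 8:24 AM UTC on Sep 8.
Add 12 hours and 26 minutes leg 1 → 8:50 PM UTC.
Add 7 hours 11 minutes layover in Osaka → 4:01 AM UTC (Sep 9).
Add 9 hours 11 minutes leg 2 → 1:12 PM UTC.
Add 2 hours and 30 minutes layover in Marquesas → 3:42 PM UTC.
Add 12 hours 45 minutes leg 3 → 4:27 AM UTC (Sep 10).
Farhaven is UTC+5:00, so local arrival = 4:27 AM + 5:00 = 9:27 AM on Sep 10.

9:27 AM on September 10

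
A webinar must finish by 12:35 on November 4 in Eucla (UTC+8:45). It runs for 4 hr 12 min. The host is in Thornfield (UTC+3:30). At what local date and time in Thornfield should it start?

03:08 on November 4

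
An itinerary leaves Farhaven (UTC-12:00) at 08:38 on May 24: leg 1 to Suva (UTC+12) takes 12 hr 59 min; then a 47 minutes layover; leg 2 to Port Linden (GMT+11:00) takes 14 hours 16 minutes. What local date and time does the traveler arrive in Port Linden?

Convert departure to UTC: 08:38 + 12:00 = 20:38 UTC on May 24.
Add 12 hours 59 minutes leg 1 → 09:37 UTC (May 25).
Add 47 minutes layover in Suva → 10:24 UTC.
Add 14 hours and 16 minutes leg 2 → 00:40 UTC (May 26).
Port Linden is UTC+11:00, so local arrival = 00:40 + 11:00 = 11:40 on May 26.

11:40 on May 26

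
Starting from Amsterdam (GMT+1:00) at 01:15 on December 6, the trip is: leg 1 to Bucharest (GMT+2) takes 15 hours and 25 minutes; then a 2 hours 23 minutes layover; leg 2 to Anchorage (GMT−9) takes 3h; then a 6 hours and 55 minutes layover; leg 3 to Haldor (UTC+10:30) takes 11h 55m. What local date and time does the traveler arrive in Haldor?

Convert departure to UTC: 01:15 − 1:00 = 00:15 UTC on Dec 6.
Add 15 hours and 25 minutes leg 1 → 15:40 UTC.
Add 2 hours 23 minutes layover in Bucharest → 18:03 UTC.
Add 3 hours leg 2 → 21:03 UTC.
Add 6 hours and 55 minutes layover in Anchorage → 03:58 UTC (Dec 7).
Add 11 hours and 55 minutes leg 3 → 15:53 UTC.
Haldor is UTC+10:30, so local arrival = 15:53 + 10:30 = 02:23 on Dec 8.

02:23 on December 8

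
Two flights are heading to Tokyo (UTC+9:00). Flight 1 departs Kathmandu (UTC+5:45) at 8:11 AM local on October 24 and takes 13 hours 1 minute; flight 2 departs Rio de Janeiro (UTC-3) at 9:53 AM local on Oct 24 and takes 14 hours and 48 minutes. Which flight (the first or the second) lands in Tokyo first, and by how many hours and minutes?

the first, by 12 hours 14 minutes

Flight 1 in UTC: 8:11 AM − 5:45 = 2:26 AM on Oct 24.
+13 hours 1 minute → arrive 3:27 PM UTC on Oct 24.
Flight 2 in UTC: 9:53 AM + 3:00 = 12:53 PM on Oct 24.
+14 hours 48 minutes → arrive 3:41 AM UTC on Oct 25.
Flight 1 lands earlier by 12 hours 14 minutes.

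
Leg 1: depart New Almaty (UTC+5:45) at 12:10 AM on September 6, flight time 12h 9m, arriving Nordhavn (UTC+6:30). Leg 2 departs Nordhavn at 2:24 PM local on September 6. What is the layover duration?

1 hour 20 minutes

Convert departure to UTC: 12:10 AM − 5:45 = 6:25 PM UTC on Sep 5.
Add 12 hours and 9 minutes flight time → 6:34 AM UTC (Sep 6).
Nordhavn is UTC+6:30, so local arrival = 6:34 AM + 6:30 = 1:04 PM on Sep 6.
Layover = 2:24 PM − 1:04 PM = 1 hour 20 minutes.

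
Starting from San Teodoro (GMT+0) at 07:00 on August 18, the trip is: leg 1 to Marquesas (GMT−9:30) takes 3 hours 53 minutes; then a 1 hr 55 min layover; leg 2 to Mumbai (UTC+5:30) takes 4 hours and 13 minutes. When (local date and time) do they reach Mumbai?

San Teodoro is at UTC+0, so departure is already 07:00 UTC on Aug 18.
Add 3 hours 53 minutes leg 1 → 10:53 UTC.
Add 1 hour and 55 minutes layover in Marquesas → 12:48 UTC.
Add 4 hours and 13 minutes leg 2 → 17:01 UTC.
Mumbai is UTC+5:30, so local arrival = 17:01 + 5:30 = 22:31 on Aug 18.

22:31 on August 18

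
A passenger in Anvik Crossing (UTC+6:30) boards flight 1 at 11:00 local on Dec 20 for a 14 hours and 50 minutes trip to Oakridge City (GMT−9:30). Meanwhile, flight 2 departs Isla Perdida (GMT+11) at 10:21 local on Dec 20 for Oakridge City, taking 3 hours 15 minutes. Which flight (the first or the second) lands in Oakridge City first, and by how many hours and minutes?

the second, by 16 hours 44 minutes

Flight 1 in UTC: 11:00 − 6:30 = 04:30 on Dec 20.
+14 hours and 50 minutes → arrive 19:20 UTC on Dec 20.
Flight 2 in UTC: 10:21 − 11:00 = 23:21 on Dec 19.
+3 hours 15 minutes → arrive 02:36 UTC on Dec 20.
Flight 2 lands earlier by 16 hours 44 minutes.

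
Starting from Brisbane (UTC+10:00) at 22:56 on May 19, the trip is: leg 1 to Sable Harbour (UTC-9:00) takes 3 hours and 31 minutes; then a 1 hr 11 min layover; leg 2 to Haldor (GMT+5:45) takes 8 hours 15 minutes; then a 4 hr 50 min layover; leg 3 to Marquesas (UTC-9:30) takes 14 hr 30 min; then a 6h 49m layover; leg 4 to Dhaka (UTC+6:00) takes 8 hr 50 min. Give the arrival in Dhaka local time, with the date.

18:52 on May 21

Convert departure to UTC: 22:56 − 10:00 = 12:56 UTC on May 19.
Add 3 hours 31 minutes leg 1 → 16:27 UTC.
Add 1 hour 11 minutes layover in Sable Harbour → 17:38 UTC.
Add 8 hours and 15 minutes leg 2 → 01:53 UTC (May 20).
Add 4 hours and 50 minutes layover in Haldor → 06:43 UTC.
Add 14 hours and 30 minutes leg 3 → 21:13 UTC.
Add 6 hours 49 minutes layover in Marquesas → 04:02 UTC (May 21).
Add 8 hours and 50 minutes leg 4 → 12:52 UTC.
Dhaka is UTC+6:00, so local arrival = 12:52 + 6:00 = 18:52 on May 21.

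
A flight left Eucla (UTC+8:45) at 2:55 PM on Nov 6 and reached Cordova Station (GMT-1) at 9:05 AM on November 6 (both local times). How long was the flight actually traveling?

Cordova Station is 9:45 behind Eucla.
Clock-face elapsed time (ignoring zones) is −5 hours 50 minutes.
Actual elapsed = −5 hours 50 minutes + 9:45 = 3 hours 55 minutes.

3 hours 55 minutes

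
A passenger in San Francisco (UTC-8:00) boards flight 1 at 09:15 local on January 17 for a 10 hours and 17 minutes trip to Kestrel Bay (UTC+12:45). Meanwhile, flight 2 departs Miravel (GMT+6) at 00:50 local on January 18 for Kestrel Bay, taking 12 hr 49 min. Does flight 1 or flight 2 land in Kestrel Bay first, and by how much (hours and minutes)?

Flight 1 in UTC: 09:15 + 8:00 = 17:15 on Jan 17.
+10 hours and 17 minutes → arrive 03:32 UTC on Jan 18.
Flight 2 in UTC: 00:50 − 6:00 = 18:50 on Jan 17.
+12 hours 49 minutes → arrive 07:39 UTC on Jan 18.
Flight 1 lands earlier by 4 hours 7 minutes.

the first, by 4 hours 7 minutes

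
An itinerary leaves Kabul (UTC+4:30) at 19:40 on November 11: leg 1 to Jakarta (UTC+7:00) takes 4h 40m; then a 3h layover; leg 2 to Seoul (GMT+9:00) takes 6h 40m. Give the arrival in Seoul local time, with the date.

Convert departure to UTC: 19:40 − 4:30 = 15:10 UTC on Nov 11.
Add 4 hours and 40 minutes leg 1 → 19:50 UTC.
Add 3 hours layover in Jakarta → 22:50 UTC.
Add 6 hours and 40 minutes leg 2 → 05:30 UTC (Nov 12).
Seoul is UTC+9:00, so local arrival = 05:30 + 9:00 = 14:30 on Nov 12.

14:30 on November 12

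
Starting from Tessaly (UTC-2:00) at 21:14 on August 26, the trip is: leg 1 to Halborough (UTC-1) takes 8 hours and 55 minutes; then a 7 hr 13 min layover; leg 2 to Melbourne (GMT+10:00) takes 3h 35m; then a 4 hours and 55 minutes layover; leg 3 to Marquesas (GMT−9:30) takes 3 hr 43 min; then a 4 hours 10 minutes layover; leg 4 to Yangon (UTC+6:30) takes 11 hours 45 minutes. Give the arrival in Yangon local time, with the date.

Convert departure to UTC: 21:14 + 2:00 = 23:14 UTC on Aug 26.
Add 8 hours and 55 minutes leg 1 → 08:09 UTC (Aug 27).
Add 7 hours and 13 minutes layover in Halborough → 15:22 UTC.
Add 3 hours 35 minutes leg 2 → 18:57 UTC.
Add 4 hours 55 minutes layover in Melbourne → 23:52 UTC.
Add 3 hours and 43 minutes leg 3 → 03:35 UTC (Aug 28).
Add 4 hours and 10 minutes layover in Marquesas → 07:45 UTC.
Add 11 hours and 45 minutes leg 4 → 19:30 UTC.
Yangon is UTC+6:30, so local arrival = 19:30 + 6:30 = 02:00 on Aug 29.

02:00 on Aug 29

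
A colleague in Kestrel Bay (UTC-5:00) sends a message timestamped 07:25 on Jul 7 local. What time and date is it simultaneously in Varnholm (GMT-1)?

In UTC: 07:25 + 5:00 = 12:25 on Jul 7.
Varnholm is UTC−1:00: 12:25 − 1:00 = 11:25 on Jul 7.

11:25 on July 7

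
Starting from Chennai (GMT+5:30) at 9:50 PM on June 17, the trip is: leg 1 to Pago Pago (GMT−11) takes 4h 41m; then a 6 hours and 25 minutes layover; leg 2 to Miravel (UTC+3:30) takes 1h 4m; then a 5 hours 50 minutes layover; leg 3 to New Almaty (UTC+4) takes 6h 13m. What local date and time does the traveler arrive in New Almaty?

8:33 PM on Jun 18

Convert departure to UTC: 9:50 PM − 5:30 = 4:20 PM UTC on Jun 17.
Add 4 hours and 41 minutes leg 1 → 9:01 PM UTC.
Add 6 hours 25 minutes layover in Pago Pago → 3:26 AM UTC (Jun 18).
Add 1 hour 4 minutes leg 2 → 4:30 AM UTC.
Add 5 hours and 50 minutes layover in Miravel → 10:20 AM UTC.
Add 6 hours 13 minutes leg 3 → 4:33 PM UTC.
New Almaty is UTC+4:00, so local arrival = 4:33 PM + 4:00 = 8:33 PM on Jun 18.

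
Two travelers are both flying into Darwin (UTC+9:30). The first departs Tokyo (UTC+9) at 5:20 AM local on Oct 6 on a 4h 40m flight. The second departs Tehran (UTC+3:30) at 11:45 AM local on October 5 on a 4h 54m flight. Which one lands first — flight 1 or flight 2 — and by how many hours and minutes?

Flight 1 in UTC: 5:20 AM − 9:00 = 8:20 PM on Oct 5.
+4 hours and 40 minutes → arrive 1:00 AM UTC on Oct 6.
Flight 2 in UTC: 11:45 AM − 3:30 = 8:15 AM on Oct 5.
+4 hours and 54 minutes → arrive 1:09 PM UTC on Oct 5.
Flight 2 lands earlier by 11 hours 51 minutes.

the second, by 11 hours 51 minutes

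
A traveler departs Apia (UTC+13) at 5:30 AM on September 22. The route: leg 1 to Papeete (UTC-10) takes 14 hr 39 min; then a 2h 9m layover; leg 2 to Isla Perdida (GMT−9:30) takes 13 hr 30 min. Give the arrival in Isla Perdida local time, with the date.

1:18 PM on September 22

Convert departure to UTC: 5:30 AM − 13:00 = 4:30 PM UTC on Sep 21.
Add 14 hours 39 minutes leg 1 → 7:09 AM UTC (Sep 22).
Add 2 hours and 9 minutes layover in Papeete → 9:18 AM UTC.
Add 13 hours and 30 minutes leg 2 → 10:48 PM UTC.
Isla Perdida is UTC−9:30, so local arrival = 10:48 PM − 9:30 = 1:18 PM on Sep 22.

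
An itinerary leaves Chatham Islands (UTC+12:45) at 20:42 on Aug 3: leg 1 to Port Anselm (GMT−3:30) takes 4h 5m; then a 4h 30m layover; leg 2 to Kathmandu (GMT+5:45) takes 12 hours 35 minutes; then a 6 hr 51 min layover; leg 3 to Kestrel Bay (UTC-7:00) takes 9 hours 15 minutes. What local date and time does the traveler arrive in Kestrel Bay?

14:13 on August 4

Convert departure to UTC: 20:42 − 12:45 = 07:57 UTC on Aug 3.
Add 4 hours 5 minutes leg 1 → 12:02 UTC.
Add 4 hours and 30 minutes layover in Port Anselm → 16:32 UTC.
Add 12 hours and 35 minutes leg 2 → 05:07 UTC (Aug 4).
Add 6 hours and 51 minutes layover in Kathmandu → 11:58 UTC.
Add 9 hours and 15 minutes leg 3 → 21:13 UTC.
Kestrel Bay is UTC−7:00, so local arrival = 21:13 − 7:00 = 14:13 on Aug 4.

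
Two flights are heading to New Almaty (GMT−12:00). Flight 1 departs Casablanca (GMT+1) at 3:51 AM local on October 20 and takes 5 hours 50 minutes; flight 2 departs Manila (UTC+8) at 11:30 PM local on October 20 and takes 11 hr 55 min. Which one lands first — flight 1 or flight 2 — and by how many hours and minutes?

Flight 1 in UTC: 3:51 AM − 1:00 = 2:51 AM on Oct 20.
+5 hours and 50 minutes → arrive 8:41 AM UTC on Oct 20.
Flight 2 in UTC: 11:30 PM − 8:00 = 3:30 PM on Oct 20.
+11 hours 55 minutes → arrive 3:25 AM UTC on Oct 21.
Flight 1 lands earlier by 18 hours 44 minutes.

the first, by 18 hours 44 minutes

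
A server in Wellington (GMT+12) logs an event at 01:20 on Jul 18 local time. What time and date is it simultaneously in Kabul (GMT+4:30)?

In UTC: 01:20 − 12:00 = 13:20 on Jul 17.
Kabul is UTC+4:30: 13:20 + 4:30 = 17:50 on Jul 17.

17:50 on Jul 17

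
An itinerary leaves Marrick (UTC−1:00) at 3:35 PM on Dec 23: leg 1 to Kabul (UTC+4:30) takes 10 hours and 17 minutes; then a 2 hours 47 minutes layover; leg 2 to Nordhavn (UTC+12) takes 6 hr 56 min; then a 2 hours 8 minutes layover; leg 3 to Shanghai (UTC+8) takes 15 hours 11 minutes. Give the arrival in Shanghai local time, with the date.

1:54 PM on Dec 25

Convert departure to UTC: 3:35 PM + 1:00 = 4:35 PM UTC on Dec 23.
Add 10 hours and 17 minutes leg 1 → 2:52 AM UTC (Dec 24).
Add 2 hours 47 minutes layover in Kabul → 5:39 AM UTC.
Add 6 hours 56 minutes leg 2 → 12:35 PM UTC.
Add 2 hours and 8 minutes layover in Nordhavn → 2:43 PM UTC.
Add 15 hours and 11 minutes leg 3 → 5:54 AM UTC (Dec 25).
Shanghai is UTC+8:00, so local arrival = 5:54 AM + 8:00 = 1:54 PM on Dec 25.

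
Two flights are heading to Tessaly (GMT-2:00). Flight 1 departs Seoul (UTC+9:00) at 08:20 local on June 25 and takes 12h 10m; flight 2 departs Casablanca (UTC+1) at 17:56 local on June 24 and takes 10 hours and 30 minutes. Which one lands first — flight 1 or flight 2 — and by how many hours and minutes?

the second, by 8 hours 4 minutes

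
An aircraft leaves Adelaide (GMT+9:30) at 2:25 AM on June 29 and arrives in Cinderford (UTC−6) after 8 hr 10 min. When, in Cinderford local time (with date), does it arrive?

Convert departure to UTC: 2:25 AM − 9:30 = 4:55 PM UTC on Jun 28.
Add 8 hours 10 minutes travel time → 1:05 AM UTC (Jun 29).
Cinderford is UTC−6:00, so local arrival = 1:05 AM − 6:00 = 7:05 PM on Jun 28.

7:05 PM on June 28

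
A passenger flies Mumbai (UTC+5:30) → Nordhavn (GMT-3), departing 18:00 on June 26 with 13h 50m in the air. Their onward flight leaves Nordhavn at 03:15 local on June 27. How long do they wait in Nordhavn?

3 hours 55 minutes

Convert departure to UTC: 18:00 − 5:30 = 12:30 UTC on Jun 26.
Add 13 hours 50 minutes flight time → 02:20 UTC (Jun 27).
Nordhavn is UTC−3:00, so local arrival = 02:20 − 3:00 = 23:20 on Jun 26.
Layover = 03:15 − 23:20 (+1 day) = 3 hours 55 minutes.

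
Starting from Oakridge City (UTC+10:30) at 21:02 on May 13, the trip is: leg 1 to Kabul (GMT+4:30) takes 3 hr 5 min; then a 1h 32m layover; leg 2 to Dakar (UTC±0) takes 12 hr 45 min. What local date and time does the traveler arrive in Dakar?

03:54 on May 14

Convert departure to UTC: 21:02 − 10:30 = 10:32 UTC on May 13.
Add 3 hours and 5 minutes leg 1 → 13:37 UTC.
Add 1 hour 32 minutes layover in Kabul → 15:09 UTC.
Add 12 hours and 45 minutes leg 2 → 03:54 UTC (May 14).
Dakar is UTC+0, so local arrival is the same: 03:54 on May 14.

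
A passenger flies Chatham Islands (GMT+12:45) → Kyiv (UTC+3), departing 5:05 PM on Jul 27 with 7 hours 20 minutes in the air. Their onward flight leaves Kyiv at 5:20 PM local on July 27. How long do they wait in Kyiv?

2 hours 40 minutes

Convert departure to UTC: 5:05 PM − 12:45 = 4:20 AM UTC on Jul 27.
Add 7 hours and 20 minutes flight time → 11:40 AM UTC.
Kyiv is UTC+3:00, so local arrival = 11:40 AM + 3:00 = 2:40 PM on Jul 27.
Layover = 5:20 PM − 2:40 PM = 2 hours 40 minutes.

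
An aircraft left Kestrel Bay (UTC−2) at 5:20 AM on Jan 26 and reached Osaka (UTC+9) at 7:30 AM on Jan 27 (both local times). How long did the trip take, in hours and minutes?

15 hours 10 minutes

Departure in UTC: 5:20 AM + 2:00 = 7:20 AM on Jan 26.
Arrival in UTC: 7:30 AM − 9:00 = 10:30 PM on Jan 26.
Elapsed = 10:30 PM − 7:20 AM = 15 hours 10 minutes.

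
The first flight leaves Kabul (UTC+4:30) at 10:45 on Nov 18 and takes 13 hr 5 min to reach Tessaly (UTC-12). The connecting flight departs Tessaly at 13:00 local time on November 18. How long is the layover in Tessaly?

Convert departure to UTC: 10:45 − 4:30 = 06:15 UTC on Nov 18.
Add 13 hours 5 minutes flight time → 19:20 UTC.
Tessaly is UTC−12:00, so local arrival = 19:20 − 12:00 = 07:20 on Nov 18.
Layover = 13:00 − 07:20 = 5 hours 40 minutes.

5 hours 40 minutes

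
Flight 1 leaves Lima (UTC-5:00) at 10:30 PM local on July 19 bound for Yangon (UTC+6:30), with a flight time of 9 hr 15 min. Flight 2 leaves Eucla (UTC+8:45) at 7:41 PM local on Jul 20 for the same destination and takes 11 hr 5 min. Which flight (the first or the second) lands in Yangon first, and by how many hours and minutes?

Flight 1 in UTC: 10:30 PM + 5:00 = 3:30 AM on Jul 20.
+9 hours and 15 minutes → arrive 12:45 PM UTC on Jul 20.
Flight 2 in UTC: 7:41 PM − 8:45 = 10:56 AM on Jul 20.
+11 hours and 5 minutes → arrive 10:01 PM UTC on Jul 20.
Flight 1 lands earlier by 9 hours 16 minutes.

the first, by 9 hours 16 minutes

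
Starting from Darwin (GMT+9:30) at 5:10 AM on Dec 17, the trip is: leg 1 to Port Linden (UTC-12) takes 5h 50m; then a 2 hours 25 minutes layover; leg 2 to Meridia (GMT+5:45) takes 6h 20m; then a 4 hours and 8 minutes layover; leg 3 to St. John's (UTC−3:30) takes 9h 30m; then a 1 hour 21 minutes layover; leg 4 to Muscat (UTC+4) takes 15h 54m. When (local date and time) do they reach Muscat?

Convert departure to UTC: 5:10 AM − 9:30 = 7:40 PM UTC on Dec 16.
Add 5 hours 50 minutes leg 1 → 1:30 AM UTC (Dec 17).
Add 2 hours and 25 minutes layover in Port Linden → 3:55 AM UTC.
Add 6 hours and 20 minutes leg 2 → 10:15 AM UTC.
Add 4 hours 8 minutes layover in Meridia → 2:23 PM UTC.
Add 9 hours 30 minutes leg 3 → 11:53 PM UTC.
Add 1 hour and 21 minutes layover in St. John's → 1:14 AM UTC (Dec 18).
Add 15 hours and 54 minutes leg 4 → 5:08 PM UTC.
Muscat is UTC+4:00, so local arrival = 5:08 PM + 4:00 = 9:08 PM on Dec 18.

9:08 PM on December 18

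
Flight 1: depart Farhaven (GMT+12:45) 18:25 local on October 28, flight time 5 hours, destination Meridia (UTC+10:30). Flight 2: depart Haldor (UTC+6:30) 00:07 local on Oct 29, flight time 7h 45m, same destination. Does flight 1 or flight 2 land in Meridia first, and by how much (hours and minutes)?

Flight 1 in UTC: 18:25 − 12:45 = 05:40 on Oct 28.
+5 hours → arrive 10:40 UTC on Oct 28.
Flight 2 in UTC: 00:07 − 6:30 = 17:37 on Oct 28.
+7 hours 45 minutes → arrive 01:22 UTC on Oct 29.
Flight 1 lands earlier by 14 hours 42 minutes.

the first, by 14 hours 42 minutes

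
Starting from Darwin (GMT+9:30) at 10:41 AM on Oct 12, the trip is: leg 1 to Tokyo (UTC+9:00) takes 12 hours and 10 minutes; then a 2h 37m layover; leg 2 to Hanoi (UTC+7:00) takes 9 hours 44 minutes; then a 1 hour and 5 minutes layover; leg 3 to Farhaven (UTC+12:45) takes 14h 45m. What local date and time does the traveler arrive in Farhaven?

Convert departure to UTC: 10:41 AM − 9:30 = 1:11 AM UTC on Oct 12.
Add 12 hours and 10 minutes leg 1 → 1:21 PM UTC.
Add 2 hours and 37 minutes layover in Tokyo → 3:58 PM UTC.
Add 9 hours and 44 minutes leg 2 → 1:42 AM UTC (Oct 13).
Add 1 hour 5 minutes layover in Hanoi → 2:47 AM UTC.
Add 14 hours 45 minutes leg 3 → 5:32 PM UTC.
Farhaven is UTC+12:45, so local arrival = 5:32 PM + 12:45 = 6:17 AM on Oct 14.

6:17 AM on October 14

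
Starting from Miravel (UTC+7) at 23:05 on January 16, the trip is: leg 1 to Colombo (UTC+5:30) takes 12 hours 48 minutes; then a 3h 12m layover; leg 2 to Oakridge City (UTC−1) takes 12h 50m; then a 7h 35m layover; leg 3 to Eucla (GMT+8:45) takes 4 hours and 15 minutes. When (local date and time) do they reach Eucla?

Convert departure to UTC: 23:05 − 7:00 = 16:05 UTC on Jan 16.
Add 12 hours 48 minutes leg 1 → 04:53 UTC (Jan 17).
Add 3 hours and 12 minutes layover in Colombo → 08:05 UTC.
Add 12 hours and 50 minutes leg 2 → 20:55 UTC.
Add 7 hours and 35 minutes layover in Oakridge City → 04:30 UTC (Jan 18).
Add 4 hours 15 minutes leg 3 → 08:45 UTC.
Eucla is UTC+8:45, so local arrival = 08:45 + 8:45 = 17:30 on Jan 18.

17:30 on January 18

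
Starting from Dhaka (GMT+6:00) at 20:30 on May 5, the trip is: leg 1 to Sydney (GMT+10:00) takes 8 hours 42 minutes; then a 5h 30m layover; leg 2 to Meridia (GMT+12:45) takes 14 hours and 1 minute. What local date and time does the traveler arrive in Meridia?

07:28 on May 7

Convert departure to UTC: 20:30 − 6:00 = 14:30 UTC on May 5.
Add 8 hours 42 minutes leg 1 → 23:12 UTC.
Add 5 hours and 30 minutes layover in Sydney → 04:42 UTC (May 6).
Add 14 hours and 1 minute leg 2 → 18:43 UTC.
Meridia is UTC+12:45, so local arrival = 18:43 + 12:45 = 07:28 on May 7.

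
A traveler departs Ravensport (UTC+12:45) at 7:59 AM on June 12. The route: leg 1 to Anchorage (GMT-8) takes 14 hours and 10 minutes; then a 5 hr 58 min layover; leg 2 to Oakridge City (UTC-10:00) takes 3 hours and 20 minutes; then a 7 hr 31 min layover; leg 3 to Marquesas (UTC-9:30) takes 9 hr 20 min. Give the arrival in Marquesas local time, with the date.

2:03 AM on Jun 13

Convert departure to UTC: 7:59 AM − 12:45 = 7:14 PM UTC on Jun 11.
Add 14 hours and 10 minutes leg 1 → 9:24 AM UTC (Jun 12).
Add 5 hours and 58 minutes layover in Anchorage → 3:22 PM UTC.
Add 3 hours and 20 minutes leg 2 → 6:42 PM UTC.
Add 7 hours 31 minutes layover in Oakridge City → 2:13 AM UTC (Jun 13).
Add 9 hours and 20 minutes leg 3 → 11:33 AM UTC.
Marquesas is UTC−9:30, so local arrival = 11:33 AM − 9:30 = 2:03 AM on Jun 13.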